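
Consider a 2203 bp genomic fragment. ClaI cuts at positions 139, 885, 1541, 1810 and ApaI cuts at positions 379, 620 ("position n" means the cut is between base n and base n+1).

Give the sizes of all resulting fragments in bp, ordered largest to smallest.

656, 393, 269, 265, 241, 240, 139 bp

Combined cut positions (sorted): 139, 379, 620, 885, 1541, 1810.
Linear molecule, 6 cuts → 7 fragments:
  139 − 0 = 139 bp
  379 − 139 = 240 bp
  620 − 379 = 241 bp
  885 − 620 = 265 bp
  1541 − 885 = 656 bp
  1810 − 1541 = 269 bp
  2203 − 1810 = 393 bp
Sorted largest to smallest: 656, 393, 269, 265, 241, 240, 139 bp.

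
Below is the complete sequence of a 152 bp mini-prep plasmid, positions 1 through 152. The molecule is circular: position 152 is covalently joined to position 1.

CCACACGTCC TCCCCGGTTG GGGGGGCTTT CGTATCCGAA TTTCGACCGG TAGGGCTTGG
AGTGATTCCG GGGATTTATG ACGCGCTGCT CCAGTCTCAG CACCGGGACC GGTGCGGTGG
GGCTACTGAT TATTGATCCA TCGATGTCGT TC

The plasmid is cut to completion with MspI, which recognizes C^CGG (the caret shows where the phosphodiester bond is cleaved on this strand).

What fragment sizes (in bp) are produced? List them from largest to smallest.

57, 35, 33, 21, 6 bp

MspI sites (CCGG) start at positions 14, 47, 68, 103, 109.
MspI cuts after the first base of each site, so after positions 14, 47, 68, 103, 109.
Circular molecule, 5 cuts → 5 fragments:
  15–47 → 33 bp
  48–68 → 21 bp
  69–103 → 35 bp
  104–109 → 6 bp
  110–152 then 1–14 → 43 + 14 = 57 bp
Sorted largest to smallest: 57, 35, 33, 21, 6 bp.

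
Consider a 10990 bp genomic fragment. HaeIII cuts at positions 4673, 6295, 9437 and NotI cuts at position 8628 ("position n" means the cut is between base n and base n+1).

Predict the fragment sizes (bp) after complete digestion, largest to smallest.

Combined cut positions (sorted): 4673, 6295, 8628, 9437.
Linear molecule, 4 cuts → 5 fragments:
  4673 − 0 = 4673 bp
  6295 − 4673 = 1622 bp
  8628 − 6295 = 2333 bp
  9437 − 8628 = 809 bp
  10990 − 9437 = 1553 bp
Sorted largest to smallest: 4673, 2333, 1622, 1553, 809 bp.

4673, 2333, 1622, 1553, 809 bp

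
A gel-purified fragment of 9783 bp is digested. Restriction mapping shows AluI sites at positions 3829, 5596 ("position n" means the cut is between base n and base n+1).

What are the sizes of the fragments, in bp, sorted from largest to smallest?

Linear molecule, 2 cuts → 3 fragments:
  3829 − 0 = 3829 bp
  5596 − 3829 = 1767 bp
  9783 − 5596 = 4187 bp
Sorted largest to smallest: 4187, 3829, 1767 bp.

4187, 3829, 1767 bp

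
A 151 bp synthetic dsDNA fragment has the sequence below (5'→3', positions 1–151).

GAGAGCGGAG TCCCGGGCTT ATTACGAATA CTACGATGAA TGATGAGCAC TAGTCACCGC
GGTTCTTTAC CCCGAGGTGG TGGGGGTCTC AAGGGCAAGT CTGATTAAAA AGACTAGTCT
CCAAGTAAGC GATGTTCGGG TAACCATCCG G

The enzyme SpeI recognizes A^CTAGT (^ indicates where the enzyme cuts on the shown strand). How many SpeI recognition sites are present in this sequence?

ACTAGT occurs starting at positions 49, 113.
SpeI cuts at 2 sites.

2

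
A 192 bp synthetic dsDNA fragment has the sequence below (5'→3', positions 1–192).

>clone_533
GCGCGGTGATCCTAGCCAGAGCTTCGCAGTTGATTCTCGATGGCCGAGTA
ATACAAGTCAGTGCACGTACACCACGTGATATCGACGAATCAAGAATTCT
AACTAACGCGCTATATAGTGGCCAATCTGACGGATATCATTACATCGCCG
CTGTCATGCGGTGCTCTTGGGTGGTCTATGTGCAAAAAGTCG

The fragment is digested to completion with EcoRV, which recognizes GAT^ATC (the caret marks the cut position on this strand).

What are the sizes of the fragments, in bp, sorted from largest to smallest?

80, 57, 55 bp

EcoRV sites (GATATC) start at positions 78, 133.
EcoRV cuts after base 3 of each site, so after positions 80, 135.
Linear molecule, 2 cuts → 3 fragments:
  1–80 → 80 bp
  81–135 → 55 bp
  136–192 → 57 bp
Sorted largest to smallest: 80, 57, 55 bp.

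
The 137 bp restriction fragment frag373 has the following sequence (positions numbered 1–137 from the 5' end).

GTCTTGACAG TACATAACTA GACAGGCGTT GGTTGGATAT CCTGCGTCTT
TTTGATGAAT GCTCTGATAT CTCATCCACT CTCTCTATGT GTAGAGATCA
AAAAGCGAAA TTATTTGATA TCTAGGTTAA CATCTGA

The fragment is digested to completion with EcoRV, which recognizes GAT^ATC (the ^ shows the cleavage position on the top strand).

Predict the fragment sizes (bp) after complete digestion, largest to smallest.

51, 38, 30, 18 bp

EcoRV sites (GATATC) start at positions 36, 66, 117.
EcoRV cuts after base 3 of each site, so after positions 38, 68, 119.
Linear molecule, 3 cuts → 4 fragments:
  1–38 → 38 bp
  39–68 → 30 bp
  69–119 → 51 bp
  120–137 → 18 bp
Sorted largest to smallest: 51, 38, 30, 18 bp.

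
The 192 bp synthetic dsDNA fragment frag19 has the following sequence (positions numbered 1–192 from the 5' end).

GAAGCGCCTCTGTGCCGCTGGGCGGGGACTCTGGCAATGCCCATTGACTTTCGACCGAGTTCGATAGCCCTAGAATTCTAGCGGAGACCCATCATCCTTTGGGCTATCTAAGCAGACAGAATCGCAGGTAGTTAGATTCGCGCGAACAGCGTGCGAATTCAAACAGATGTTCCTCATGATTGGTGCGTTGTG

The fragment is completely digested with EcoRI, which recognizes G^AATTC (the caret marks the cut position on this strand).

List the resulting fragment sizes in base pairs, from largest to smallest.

82, 73, 37 bp

EcoRI sites (GAATTC) start at positions 73, 155.
EcoRI cuts after the first base of each site, so after positions 73, 155.
Linear molecule, 2 cuts → 3 fragments:
  1–73 → 73 bp
  74–155 → 82 bp
  156–192 → 37 bp
Sorted largest to smallest: 82, 73, 37 bp.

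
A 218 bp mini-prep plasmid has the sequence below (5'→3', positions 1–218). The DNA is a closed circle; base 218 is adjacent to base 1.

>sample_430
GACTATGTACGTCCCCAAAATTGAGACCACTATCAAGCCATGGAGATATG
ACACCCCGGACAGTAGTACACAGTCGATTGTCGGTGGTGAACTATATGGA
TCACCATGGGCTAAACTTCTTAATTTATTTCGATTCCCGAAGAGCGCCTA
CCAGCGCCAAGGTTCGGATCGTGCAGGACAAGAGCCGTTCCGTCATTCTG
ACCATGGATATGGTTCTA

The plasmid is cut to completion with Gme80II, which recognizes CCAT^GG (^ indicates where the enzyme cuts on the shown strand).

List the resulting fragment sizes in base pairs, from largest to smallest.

Gme80II sites (CCATGG) start at positions 38, 104, 202.
Gme80II cuts after base 4 of each site, so after positions 41, 107, 205.
Circular molecule, 3 cuts → 3 fragments:
  42–107 → 66 bp
  108–205 → 98 bp
  206–218 then 1–41 → 13 + 41 = 54 bp
Sorted largest to smallest: 98, 66, 54 bp.

98, 66, 54 bp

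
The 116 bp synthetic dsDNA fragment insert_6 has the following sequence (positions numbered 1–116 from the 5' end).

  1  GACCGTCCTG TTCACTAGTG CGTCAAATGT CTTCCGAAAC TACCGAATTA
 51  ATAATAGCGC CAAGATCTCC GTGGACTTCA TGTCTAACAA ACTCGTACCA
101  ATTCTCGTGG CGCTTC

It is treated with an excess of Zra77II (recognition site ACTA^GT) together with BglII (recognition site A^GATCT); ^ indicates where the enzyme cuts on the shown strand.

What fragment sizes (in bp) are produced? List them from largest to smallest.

53, 46, 17 bp

The Zra77II site (ACTAGT) starts at position 14.
Zra77II cuts after base 4 of each site, so after position 17.
The BglII site (AGATCT) starts at position 63.
BglII cuts after the first base of each site, so after position 63.
Combined cut positions: 17, 63.
Linear molecule, 2 cuts → 3 fragments:
  1–17 → 17 bp
  18–63 → 46 bp
  64–116 → 53 bp
Sorted largest to smallest: 53, 46, 17 bp.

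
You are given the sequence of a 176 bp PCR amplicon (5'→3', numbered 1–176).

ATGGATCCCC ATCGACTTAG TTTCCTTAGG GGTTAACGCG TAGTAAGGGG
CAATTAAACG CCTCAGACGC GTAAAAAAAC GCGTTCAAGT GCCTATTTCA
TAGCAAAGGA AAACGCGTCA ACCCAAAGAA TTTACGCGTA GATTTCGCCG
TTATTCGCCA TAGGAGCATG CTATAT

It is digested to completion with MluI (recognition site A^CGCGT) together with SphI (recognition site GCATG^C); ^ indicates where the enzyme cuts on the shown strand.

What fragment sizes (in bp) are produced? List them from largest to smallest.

36, 36, 34, 31, 21, 12, 6 bp

MluI sites (ACGCGT) start at positions 36, 67, 79, 113, 134.
MluI cuts after the first base of each site, so after positions 36, 67, 79, 113, 134.
The SphI site (GCATGC) starts at position 166.
SphI cuts after base 5 of each site (before the last base), so after position 170.
Combined cut positions: 36, 67, 79, 113, 134, 170.
Linear molecule, 6 cuts → 7 fragments:
  1–36 → 36 bp
  37–67 → 31 bp
  68–79 → 12 bp
  80–113 → 34 bp
  114–134 → 21 bp
  135–170 → 36 bp
  171–176 → 6 bp
Sorted largest to smallest: 36, 36, 34, 31, 21, 12, 6 bp.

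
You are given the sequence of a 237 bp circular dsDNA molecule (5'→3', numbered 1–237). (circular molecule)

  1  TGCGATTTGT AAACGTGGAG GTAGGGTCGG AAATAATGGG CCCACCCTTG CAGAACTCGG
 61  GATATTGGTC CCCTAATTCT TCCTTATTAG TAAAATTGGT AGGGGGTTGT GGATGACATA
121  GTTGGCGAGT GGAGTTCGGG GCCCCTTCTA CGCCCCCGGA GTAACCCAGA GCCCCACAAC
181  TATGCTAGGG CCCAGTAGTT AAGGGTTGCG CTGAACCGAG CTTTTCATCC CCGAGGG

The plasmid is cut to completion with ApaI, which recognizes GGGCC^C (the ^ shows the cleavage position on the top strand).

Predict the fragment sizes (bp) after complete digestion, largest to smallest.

ApaI sites (GGGCCC) start at positions 38, 139, 188.
ApaI cuts after base 5 of each site (before the last base), so after positions 42, 143, 192.
Circular molecule, 3 cuts → 3 fragments:
  43–143 → 101 bp
  144–192 → 49 bp
  193–237 then 1–42 → 45 + 42 = 87 bp
Sorted largest to smallest: 101, 87, 49 bp.

101, 87, 49 bp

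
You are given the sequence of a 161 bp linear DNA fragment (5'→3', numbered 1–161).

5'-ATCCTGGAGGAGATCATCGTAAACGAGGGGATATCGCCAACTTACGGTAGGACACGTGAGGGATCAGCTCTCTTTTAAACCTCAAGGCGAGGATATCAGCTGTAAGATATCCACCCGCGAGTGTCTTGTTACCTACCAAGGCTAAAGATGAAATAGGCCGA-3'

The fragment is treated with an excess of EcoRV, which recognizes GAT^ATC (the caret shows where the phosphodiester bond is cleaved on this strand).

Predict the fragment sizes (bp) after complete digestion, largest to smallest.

EcoRV sites (GATATC) start at positions 30, 92, 106.
EcoRV cuts after base 3 of each site, so after positions 32, 94, 108.
Linear molecule, 3 cuts → 4 fragments:
  1–32 → 32 bp
  33–94 → 62 bp
  95–108 → 14 bp
  109–161 → 53 bp
Sorted largest to smallest: 62, 53, 32, 14 bp.

62, 53, 32, 14 bp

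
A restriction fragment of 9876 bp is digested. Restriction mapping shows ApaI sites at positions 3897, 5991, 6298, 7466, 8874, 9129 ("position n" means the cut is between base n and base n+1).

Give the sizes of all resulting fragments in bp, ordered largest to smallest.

Linear molecule, 6 cuts → 7 fragments:
  3897 − 0 = 3897 bp
  5991 − 3897 = 2094 bp
  6298 − 5991 = 307 bp
  7466 − 6298 = 1168 bp
  8874 − 7466 = 1408 bp
  9129 − 8874 = 255 bp
  9876 − 9129 = 747 bp
Sorted largest to smallest: 3897, 2094, 1408, 1168, 747, 307, 255 bp.

3897, 2094, 1408, 1168, 747, 307, 255 bp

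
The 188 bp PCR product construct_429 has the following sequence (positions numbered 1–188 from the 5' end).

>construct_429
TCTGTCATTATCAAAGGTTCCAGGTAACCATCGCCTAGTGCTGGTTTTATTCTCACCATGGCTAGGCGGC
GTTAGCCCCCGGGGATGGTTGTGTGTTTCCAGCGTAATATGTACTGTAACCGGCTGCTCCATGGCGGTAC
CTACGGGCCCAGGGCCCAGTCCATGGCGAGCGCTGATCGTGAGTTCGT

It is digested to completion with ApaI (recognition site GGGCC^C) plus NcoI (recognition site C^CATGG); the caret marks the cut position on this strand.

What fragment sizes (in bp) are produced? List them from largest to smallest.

ApaI sites (GGGCCC) start at positions 145, 152.
ApaI cuts after base 5 of each site (before the last base), so after positions 149, 156.
NcoI sites (CCATGG) start at positions 56, 129, 161.
NcoI cuts after the first base of each site, so after positions 56, 129, 161.
Combined cut positions: 56, 129, 149, 156, 161.
Linear molecule, 5 cuts → 6 fragments:
  1–56 → 56 bp
  57–129 → 73 bp
  130–149 → 20 bp
  150–156 → 7 bp
  157–161 → 5 bp
  162–188 → 27 bp
Sorted largest to smallest: 73, 56, 27, 20, 7, 5 bp.

73, 56, 27, 20, 7, 5 bp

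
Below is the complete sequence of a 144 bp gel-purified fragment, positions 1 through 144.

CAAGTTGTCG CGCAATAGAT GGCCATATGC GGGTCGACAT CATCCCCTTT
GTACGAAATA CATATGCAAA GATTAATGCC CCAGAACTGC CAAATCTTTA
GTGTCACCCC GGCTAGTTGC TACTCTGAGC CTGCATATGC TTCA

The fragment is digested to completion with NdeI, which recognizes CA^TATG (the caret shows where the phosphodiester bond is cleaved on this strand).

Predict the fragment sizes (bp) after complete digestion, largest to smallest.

NdeI sites (CATATG) start at positions 24, 61, 134.
NdeI cuts after base 2 of each site, so after positions 25, 62, 135.
Linear molecule, 3 cuts → 4 fragments:
  1–25 → 25 bp
  26–62 → 37 bp
  63–135 → 73 bp
  136–144 → 9 bp
Sorted largest to smallest: 73, 37, 25, 9 bp.

73, 37, 25, 9 bp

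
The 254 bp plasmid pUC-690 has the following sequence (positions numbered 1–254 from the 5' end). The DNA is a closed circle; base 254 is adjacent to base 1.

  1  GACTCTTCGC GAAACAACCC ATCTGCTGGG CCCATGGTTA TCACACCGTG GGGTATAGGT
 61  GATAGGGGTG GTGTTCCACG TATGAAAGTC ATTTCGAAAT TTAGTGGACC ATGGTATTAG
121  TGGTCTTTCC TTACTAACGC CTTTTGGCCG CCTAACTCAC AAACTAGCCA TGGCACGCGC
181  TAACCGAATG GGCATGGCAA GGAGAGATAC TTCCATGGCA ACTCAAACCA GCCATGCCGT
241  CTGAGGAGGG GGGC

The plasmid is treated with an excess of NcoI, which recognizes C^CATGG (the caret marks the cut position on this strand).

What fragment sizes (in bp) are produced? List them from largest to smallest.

77, 73, 59, 45 bp

NcoI sites (CCATGG) start at positions 32, 109, 168, 213.
NcoI cuts after the first base of each site, so after positions 32, 109, 168, 213.
Circular molecule, 4 cuts → 4 fragments:
  33–109 → 77 bp
  110–168 → 59 bp
  169–213 → 45 bp
  214–254 then 1–32 → 41 + 32 = 73 bp
Sorted largest to smallest: 77, 73, 59, 45 bp.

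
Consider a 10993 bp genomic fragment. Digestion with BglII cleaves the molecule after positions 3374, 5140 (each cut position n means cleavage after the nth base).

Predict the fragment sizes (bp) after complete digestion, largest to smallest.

Linear molecule, 2 cuts → 3 fragments:
  3374 − 0 = 3374 bp
  5140 − 3374 = 1766 bp
  10993 − 5140 = 5853 bp
Sorted largest to smallest: 5853, 3374, 1766 bp.

5853, 3374, 1766 bp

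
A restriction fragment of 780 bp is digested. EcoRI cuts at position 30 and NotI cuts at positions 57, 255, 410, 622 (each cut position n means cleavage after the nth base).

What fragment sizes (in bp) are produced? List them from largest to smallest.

212, 198, 158, 155, 30, 27 bp

Combined cut positions (sorted): 30, 57, 255, 410, 622.
Linear molecule, 5 cuts → 6 fragments:
  30 − 0 = 30 bp
  57 − 30 = 27 bp
  255 − 57 = 198 bp
  410 − 255 = 155 bp
  622 − 410 = 212 bp
  780 − 622 = 158 bp
Sorted largest to smallest: 212, 198, 158, 155, 30, 27 bp.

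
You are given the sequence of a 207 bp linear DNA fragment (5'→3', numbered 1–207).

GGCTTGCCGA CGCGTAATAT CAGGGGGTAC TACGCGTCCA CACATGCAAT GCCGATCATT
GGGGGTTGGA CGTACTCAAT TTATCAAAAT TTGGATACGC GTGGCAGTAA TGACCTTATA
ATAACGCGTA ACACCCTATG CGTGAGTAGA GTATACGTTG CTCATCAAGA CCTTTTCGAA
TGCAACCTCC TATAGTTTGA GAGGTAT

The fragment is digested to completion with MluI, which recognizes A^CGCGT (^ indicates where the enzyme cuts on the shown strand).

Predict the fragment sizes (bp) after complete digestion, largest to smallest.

MluI sites (ACGCGT) start at positions 10, 32, 97, 124.
MluI cuts after the first base of each site, so after positions 10, 32, 97, 124.
Linear molecule, 4 cuts → 5 fragments:
  1–10 → 10 bp
  11–32 → 22 bp
  33–97 → 65 bp
  98–124 → 27 bp
  125–207 → 83 bp
Sorted largest to smallest: 83, 65, 27, 22, 10 bp.

83, 65, 27, 22, 10 bp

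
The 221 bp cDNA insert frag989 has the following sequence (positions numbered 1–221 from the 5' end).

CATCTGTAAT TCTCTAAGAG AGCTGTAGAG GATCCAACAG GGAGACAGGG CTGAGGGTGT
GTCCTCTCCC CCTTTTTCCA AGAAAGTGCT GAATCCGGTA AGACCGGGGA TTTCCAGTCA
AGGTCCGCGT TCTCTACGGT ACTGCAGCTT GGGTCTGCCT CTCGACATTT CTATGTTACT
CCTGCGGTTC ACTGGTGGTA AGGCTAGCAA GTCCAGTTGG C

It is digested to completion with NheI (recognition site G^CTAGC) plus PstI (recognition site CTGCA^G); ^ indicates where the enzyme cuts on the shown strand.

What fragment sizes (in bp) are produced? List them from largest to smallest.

The NheI site (GCTAGC) starts at position 203.
NheI cuts after the first base of each site, so after position 203.
The PstI site (CTGCAG) starts at position 142.
PstI cuts after base 5 of each site (before the last base), so after position 146.
Combined cut positions: 146, 203.
Linear molecule, 2 cuts → 3 fragments:
  1–146 → 146 bp
  147–203 → 57 bp
  204–221 → 18 bp
Sorted largest to smallest: 146, 57, 18 bp.

146, 57, 18 bp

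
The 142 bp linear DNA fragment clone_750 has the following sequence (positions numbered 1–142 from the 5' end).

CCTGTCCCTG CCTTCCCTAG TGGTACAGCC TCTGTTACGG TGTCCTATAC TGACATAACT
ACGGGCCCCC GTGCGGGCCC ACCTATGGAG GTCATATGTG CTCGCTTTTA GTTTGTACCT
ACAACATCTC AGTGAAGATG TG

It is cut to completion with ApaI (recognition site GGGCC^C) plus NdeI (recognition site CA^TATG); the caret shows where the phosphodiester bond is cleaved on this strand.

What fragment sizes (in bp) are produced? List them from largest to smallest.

ApaI sites (GGGCCC) start at positions 63, 75.
ApaI cuts after base 5 of each site (before the last base), so after positions 67, 79.
The NdeI site (CATATG) starts at position 93.
NdeI cuts after base 2 of each site, so after position 94.
Combined cut positions: 67, 79, 94.
Linear molecule, 3 cuts → 4 fragments:
  1–67 → 67 bp
  68–79 → 12 bp
  80–94 → 15 bp
  95–142 → 48 bp
Sorted largest to smallest: 67, 48, 15, 12 bp.

67, 48, 15, 12 bp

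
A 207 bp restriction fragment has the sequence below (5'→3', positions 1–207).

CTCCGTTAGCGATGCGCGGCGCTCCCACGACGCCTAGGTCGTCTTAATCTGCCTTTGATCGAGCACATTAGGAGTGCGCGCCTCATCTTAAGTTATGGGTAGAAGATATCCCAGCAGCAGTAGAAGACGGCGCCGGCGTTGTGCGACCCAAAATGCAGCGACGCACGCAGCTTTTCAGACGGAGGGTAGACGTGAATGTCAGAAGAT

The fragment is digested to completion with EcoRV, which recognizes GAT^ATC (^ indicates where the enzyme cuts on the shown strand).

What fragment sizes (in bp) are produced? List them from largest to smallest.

The EcoRV site (GATATC) starts at position 105.
EcoRV cuts after base 3 of each site, so after position 107.
Linear molecule, 1 cut → 2 fragments:
  1–107 → 107 bp
  108–207 → 100 bp
Sorted largest to smallest: 107, 100 bp.

107, 100 bp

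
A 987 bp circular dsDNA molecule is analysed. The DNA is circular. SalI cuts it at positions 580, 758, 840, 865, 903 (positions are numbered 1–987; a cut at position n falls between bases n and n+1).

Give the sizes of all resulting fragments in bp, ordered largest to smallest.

664, 178, 82, 38, 25 bp

Circular molecule, 5 cuts → 5 fragments:
  758 − 580 = 178 bp
  840 − 758 = 82 bp
  865 − 840 = 25 bp
  903 − 865 = 38 bp
  wrap: 987 − 903 + 580 = 664 bp
Sorted largest to smallest: 664, 178, 82, 38, 25 bp.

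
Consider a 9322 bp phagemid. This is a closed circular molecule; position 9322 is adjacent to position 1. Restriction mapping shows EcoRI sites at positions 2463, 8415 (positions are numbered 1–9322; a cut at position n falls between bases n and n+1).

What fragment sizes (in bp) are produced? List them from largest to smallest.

5952, 3370 bp

Circular molecule, 2 cuts → 2 fragments:
  8415 − 2463 = 5952 bp
  wrap: 9322 − 8415 + 2463 = 3370 bp
Sorted largest to smallest: 5952, 3370 bp.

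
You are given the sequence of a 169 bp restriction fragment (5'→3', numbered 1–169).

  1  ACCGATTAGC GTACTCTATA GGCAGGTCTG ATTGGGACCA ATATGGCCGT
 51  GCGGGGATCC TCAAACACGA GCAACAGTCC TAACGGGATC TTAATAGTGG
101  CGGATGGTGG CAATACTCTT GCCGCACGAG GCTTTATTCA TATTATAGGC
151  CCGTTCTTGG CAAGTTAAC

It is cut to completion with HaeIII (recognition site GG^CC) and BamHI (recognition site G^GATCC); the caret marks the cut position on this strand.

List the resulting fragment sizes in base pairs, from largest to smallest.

94, 46, 20, 9 bp

HaeIII sites (GGCC) start at positions 45, 148.
HaeIII cuts after base 2 of each site, so after positions 46, 149.
The BamHI site (GGATCC) starts at position 55.
BamHI cuts after the first base of each site, so after position 55.
Combined cut positions: 46, 55, 149.
Linear molecule, 3 cuts → 4 fragments:
  1–46 → 46 bp
  47–55 → 9 bp
  56–149 → 94 bp
  150–169 → 20 bp
Sorted largest to smallest: 94, 46, 20, 9 bp.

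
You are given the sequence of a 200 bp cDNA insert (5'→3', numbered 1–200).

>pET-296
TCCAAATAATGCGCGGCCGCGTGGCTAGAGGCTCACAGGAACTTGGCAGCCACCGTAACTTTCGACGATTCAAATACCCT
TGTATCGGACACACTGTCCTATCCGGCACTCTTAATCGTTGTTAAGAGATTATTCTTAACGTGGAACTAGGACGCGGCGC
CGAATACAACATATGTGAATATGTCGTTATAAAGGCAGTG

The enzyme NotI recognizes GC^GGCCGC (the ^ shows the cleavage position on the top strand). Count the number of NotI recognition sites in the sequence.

1

GCGGCCGC occurs starting at position 13.
NotI cuts at 1 site.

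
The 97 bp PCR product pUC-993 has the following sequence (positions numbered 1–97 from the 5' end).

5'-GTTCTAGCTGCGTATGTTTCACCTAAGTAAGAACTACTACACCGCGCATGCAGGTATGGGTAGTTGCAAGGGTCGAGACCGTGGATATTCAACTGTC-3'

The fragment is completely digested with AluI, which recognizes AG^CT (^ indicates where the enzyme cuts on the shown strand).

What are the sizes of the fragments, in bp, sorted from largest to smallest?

The AluI site (AGCT) starts at position 6.
AluI cuts after base 2 of each site, so after position 7.
Linear molecule, 1 cut → 2 fragments:
  1–7 → 7 bp
  8–97 → 90 bp
Sorted largest to smallest: 90, 7 bp.

90, 7 bp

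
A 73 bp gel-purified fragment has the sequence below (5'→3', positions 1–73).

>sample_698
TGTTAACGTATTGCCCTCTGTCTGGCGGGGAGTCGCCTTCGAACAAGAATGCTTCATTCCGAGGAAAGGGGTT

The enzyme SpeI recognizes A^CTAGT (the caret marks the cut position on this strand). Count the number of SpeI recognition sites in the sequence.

0

No occurrence of ACTAGT is present in the sequence.
SpeI does not cut: 0 sites.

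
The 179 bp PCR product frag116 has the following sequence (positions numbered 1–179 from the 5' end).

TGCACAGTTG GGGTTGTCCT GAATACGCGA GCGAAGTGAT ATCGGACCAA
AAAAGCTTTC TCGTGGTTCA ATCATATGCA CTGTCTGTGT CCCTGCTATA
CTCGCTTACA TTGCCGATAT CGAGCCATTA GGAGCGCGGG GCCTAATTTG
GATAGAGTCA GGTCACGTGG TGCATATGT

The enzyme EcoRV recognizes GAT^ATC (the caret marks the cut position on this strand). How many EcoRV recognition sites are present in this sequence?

GATATC occurs starting at positions 38, 116.
EcoRV cuts at 2 sites.

2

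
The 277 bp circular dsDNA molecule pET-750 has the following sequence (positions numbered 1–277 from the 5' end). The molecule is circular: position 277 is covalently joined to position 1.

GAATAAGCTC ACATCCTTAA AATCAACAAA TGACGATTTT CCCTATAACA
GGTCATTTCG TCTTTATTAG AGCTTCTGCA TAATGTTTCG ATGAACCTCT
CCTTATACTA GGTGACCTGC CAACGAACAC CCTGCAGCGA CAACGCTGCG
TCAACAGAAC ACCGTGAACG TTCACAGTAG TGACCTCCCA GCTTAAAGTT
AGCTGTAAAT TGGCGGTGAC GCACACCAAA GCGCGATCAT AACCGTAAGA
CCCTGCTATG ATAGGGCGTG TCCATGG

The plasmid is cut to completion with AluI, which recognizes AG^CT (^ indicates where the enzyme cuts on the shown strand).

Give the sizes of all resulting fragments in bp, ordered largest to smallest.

119, 82, 65, 11 bp

AluI sites (AGCT) start at positions 6, 71, 190, 201.
AluI cuts after base 2 of each site, so after positions 7, 72, 191, 202.
Circular molecule, 4 cuts → 4 fragments:
  8–72 → 65 bp
  73–191 → 119 bp
  192–202 → 11 bp
  203–277 then 1–7 → 75 + 7 = 82 bp
Sorted largest to smallest: 119, 82, 65, 11 bp.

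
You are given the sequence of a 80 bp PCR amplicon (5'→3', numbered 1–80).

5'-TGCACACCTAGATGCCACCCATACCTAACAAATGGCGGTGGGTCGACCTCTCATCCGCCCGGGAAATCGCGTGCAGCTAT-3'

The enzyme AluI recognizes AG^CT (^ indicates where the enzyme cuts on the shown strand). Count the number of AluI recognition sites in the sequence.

1

AGCT occurs starting at position 75.
AluI cuts at 1 site.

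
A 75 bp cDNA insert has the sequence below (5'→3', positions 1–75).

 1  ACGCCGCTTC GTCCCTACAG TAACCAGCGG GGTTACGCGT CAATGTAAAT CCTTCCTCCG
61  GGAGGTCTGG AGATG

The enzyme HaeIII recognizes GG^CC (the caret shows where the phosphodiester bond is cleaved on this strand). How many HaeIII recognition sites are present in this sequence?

No occurrence of GGCC is present in the sequence.
HaeIII does not cut: 0 sites.

0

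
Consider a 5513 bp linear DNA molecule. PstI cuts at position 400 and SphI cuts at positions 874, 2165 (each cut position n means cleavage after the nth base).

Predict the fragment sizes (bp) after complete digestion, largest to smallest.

3348, 1291, 474, 400 bp

Combined cut positions (sorted): 400, 874, 2165.
Linear molecule, 3 cuts → 4 fragments:
  400 − 0 = 400 bp
  874 − 400 = 474 bp
  2165 − 874 = 1291 bp
  5513 − 2165 = 3348 bp
Sorted largest to smallest: 3348, 1291, 474, 400 bp.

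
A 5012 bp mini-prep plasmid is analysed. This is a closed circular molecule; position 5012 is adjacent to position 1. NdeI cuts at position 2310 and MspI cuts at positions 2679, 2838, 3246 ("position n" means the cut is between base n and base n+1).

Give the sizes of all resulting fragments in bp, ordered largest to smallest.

Combined cut positions (sorted): 2310, 2679, 2838, 3246.
Circular molecule, 4 cuts → 4 fragments:
  2679 − 2310 = 369 bp
  2838 − 2679 = 159 bp
  3246 − 2838 = 408 bp
  wrap: 5012 − 3246 + 2310 = 4076 bp
Sorted largest to smallest: 4076, 408, 369, 159 bp.

4076, 408, 369, 159 bp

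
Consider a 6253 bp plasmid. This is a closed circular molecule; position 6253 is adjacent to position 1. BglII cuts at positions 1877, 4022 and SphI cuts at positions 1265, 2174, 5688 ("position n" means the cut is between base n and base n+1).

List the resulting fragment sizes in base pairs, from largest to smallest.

1848, 1830, 1666, 612, 297 bp

Combined cut positions (sorted): 1265, 1877, 2174, 4022, 5688.
Circular molecule, 5 cuts → 5 fragments:
  1877 − 1265 = 612 bp
  2174 − 1877 = 297 bp
  4022 − 2174 = 1848 bp
  5688 − 4022 = 1666 bp
  wrap: 6253 − 5688 + 1265 = 1830 bp
Sorted largest to smallest: 1848, 1830, 1666, 612, 297 bp.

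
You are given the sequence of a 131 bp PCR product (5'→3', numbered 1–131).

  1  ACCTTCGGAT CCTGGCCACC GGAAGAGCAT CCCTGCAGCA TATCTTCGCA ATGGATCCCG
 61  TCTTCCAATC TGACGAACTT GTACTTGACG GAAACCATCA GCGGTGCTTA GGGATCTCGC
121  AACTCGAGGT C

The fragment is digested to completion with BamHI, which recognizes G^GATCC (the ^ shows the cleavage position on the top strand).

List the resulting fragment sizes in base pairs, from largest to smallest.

78, 46, 7 bp

BamHI sites (GGATCC) start at positions 7, 53.
BamHI cuts after the first base of each site, so after positions 7, 53.
Linear molecule, 2 cuts → 3 fragments:
  1–7 → 7 bp
  8–53 → 46 bp
  54–131 → 78 bp
Sorted largest to smallest: 78, 46, 7 bp.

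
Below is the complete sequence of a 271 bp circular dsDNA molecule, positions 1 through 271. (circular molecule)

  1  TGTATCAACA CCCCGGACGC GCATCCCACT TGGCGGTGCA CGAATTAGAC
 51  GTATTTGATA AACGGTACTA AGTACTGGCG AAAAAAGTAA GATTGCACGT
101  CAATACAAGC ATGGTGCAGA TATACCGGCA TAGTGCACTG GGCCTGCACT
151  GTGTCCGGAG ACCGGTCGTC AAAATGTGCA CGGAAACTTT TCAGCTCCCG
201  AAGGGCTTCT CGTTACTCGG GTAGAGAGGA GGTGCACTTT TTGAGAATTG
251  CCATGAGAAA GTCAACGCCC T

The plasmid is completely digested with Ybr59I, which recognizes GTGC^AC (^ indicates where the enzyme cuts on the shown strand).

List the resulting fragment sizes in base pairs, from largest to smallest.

97, 75, 56, 43 bp

Ybr59I sites (GTGCAC) start at positions 36, 133, 176, 232.
Ybr59I cuts after base 4 of each site, so after positions 39, 136, 179, 235.
Circular molecule, 4 cuts → 4 fragments:
  40–136 → 97 bp
  137–179 → 43 bp
  180–235 → 56 bp
  236–271 then 1–39 → 36 + 39 = 75 bp
Sorted largest to smallest: 97, 75, 56, 43 bp.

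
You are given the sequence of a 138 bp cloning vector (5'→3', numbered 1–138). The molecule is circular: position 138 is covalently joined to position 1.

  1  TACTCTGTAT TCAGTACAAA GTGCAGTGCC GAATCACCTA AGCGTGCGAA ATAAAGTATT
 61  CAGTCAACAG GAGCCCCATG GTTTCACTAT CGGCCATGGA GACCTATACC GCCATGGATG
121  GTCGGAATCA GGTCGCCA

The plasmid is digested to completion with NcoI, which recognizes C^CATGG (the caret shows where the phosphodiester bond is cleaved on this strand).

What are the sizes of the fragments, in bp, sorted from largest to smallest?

NcoI sites (CCATGG) start at positions 76, 94, 112.
NcoI cuts after the first base of each site, so after positions 76, 94, 112.
Circular molecule, 3 cuts → 3 fragments:
  77–94 → 18 bp
  95–112 → 18 bp
  113–138 then 1–76 → 26 + 76 = 102 bp
Sorted largest to smallest: 102, 18, 18 bp.

102, 18, 18 bp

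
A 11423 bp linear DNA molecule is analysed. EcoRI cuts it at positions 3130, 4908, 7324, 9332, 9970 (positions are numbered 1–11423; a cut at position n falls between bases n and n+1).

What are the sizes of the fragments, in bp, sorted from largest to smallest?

Linear molecule, 5 cuts → 6 fragments:
  3130 − 0 = 3130 bp
  4908 − 3130 = 1778 bp
  7324 − 4908 = 2416 bp
  9332 − 7324 = 2008 bp
  9970 − 9332 = 638 bp
  11423 − 9970 = 1453 bp
Sorted largest to smallest: 3130, 2416, 2008, 1778, 1453, 638 bp.

3130, 2416, 2008, 1778, 1453, 638 bp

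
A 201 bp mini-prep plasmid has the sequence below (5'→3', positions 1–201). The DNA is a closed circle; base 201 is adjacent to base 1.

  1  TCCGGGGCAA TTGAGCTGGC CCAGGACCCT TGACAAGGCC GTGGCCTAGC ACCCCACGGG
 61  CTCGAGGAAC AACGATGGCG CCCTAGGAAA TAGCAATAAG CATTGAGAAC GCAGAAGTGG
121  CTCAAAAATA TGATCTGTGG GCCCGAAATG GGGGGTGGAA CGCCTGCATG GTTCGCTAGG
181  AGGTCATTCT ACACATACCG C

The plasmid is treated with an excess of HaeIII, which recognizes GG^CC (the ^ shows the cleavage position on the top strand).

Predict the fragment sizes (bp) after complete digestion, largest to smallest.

97, 79, 19, 6 bp

HaeIII sites (GGCC) start at positions 18, 37, 43, 140.
HaeIII cuts after base 2 of each site, so after positions 19, 38, 44, 141.
Circular molecule, 4 cuts → 4 fragments:
  20–38 → 19 bp
  39–44 → 6 bp
  45–141 → 97 bp
  142–201 then 1–19 → 60 + 19 = 79 bp
Sorted largest to smallest: 97, 79, 19, 6 bp.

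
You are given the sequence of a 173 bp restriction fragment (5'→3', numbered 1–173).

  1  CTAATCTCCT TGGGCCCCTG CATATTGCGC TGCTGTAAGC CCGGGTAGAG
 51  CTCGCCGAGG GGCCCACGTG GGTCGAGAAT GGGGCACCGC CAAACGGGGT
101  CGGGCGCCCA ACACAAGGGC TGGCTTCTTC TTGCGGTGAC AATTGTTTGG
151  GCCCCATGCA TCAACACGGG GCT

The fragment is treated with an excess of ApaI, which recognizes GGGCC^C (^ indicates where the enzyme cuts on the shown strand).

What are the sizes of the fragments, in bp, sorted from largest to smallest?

89, 48, 20, 16 bp

ApaI sites (GGGCCC) start at positions 12, 60, 149.
ApaI cuts after base 5 of each site (before the last base), so after positions 16, 64, 153.
Linear molecule, 3 cuts → 4 fragments:
  1–16 → 16 bp
  17–64 → 48 bp
  65–153 → 89 bp
  154–173 → 20 bp
Sorted largest to smallest: 89, 48, 20, 16 bp.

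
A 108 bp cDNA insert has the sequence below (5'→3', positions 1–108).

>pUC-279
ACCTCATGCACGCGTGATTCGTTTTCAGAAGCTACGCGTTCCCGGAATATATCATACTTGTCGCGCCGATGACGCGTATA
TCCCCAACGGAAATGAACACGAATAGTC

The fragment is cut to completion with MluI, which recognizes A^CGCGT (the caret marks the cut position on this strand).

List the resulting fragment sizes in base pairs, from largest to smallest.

38, 36, 24, 10 bp

MluI sites (ACGCGT) start at positions 10, 34, 72.
MluI cuts after the first base of each site, so after positions 10, 34, 72.
Linear molecule, 3 cuts → 4 fragments:
  1–10 → 10 bp
  11–34 → 24 bp
  35–72 → 38 bp
  73–108 → 36 bp
Sorted largest to smallest: 38, 36, 24, 10 bp.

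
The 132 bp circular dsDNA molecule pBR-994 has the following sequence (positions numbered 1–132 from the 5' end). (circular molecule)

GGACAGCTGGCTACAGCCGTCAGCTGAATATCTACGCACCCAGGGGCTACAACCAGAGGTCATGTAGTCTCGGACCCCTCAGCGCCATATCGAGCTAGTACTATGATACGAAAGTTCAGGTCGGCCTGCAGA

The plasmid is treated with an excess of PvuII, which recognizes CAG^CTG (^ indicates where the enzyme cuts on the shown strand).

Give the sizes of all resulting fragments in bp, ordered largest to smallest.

PvuII sites (CAGCTG) start at positions 4, 21.
PvuII cuts after base 3 of each site, so after positions 6, 23.
Circular molecule, 2 cuts → 2 fragments:
  7–23 → 17 bp
  24–132 then 1–6 → 109 + 6 = 115 bp
Sorted largest to smallest: 115, 17 bp.

115, 17 bp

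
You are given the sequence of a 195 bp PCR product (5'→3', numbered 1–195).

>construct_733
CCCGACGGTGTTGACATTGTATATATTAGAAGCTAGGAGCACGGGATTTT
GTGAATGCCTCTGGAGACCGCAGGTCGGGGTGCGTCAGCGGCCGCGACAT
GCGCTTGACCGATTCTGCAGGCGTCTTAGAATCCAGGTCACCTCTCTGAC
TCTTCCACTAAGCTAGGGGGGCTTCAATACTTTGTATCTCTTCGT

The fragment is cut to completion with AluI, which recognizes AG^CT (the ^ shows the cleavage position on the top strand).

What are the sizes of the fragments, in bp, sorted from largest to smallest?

AluI sites (AGCT) start at positions 31, 161.
AluI cuts after base 2 of each site, so after positions 32, 162.
Linear molecule, 2 cuts → 3 fragments:
  1–32 → 32 bp
  33–162 → 130 bp
  163–195 → 33 bp
Sorted largest to smallest: 130, 33, 32 bp.

130, 33, 32 bp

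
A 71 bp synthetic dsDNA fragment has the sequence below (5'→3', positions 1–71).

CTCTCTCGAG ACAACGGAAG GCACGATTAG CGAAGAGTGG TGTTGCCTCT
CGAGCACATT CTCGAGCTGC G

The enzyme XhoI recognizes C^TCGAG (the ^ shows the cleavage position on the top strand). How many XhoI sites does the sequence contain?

3

CTCGAG occurs starting at positions 5, 49, 61.
XhoI cuts at 3 sites.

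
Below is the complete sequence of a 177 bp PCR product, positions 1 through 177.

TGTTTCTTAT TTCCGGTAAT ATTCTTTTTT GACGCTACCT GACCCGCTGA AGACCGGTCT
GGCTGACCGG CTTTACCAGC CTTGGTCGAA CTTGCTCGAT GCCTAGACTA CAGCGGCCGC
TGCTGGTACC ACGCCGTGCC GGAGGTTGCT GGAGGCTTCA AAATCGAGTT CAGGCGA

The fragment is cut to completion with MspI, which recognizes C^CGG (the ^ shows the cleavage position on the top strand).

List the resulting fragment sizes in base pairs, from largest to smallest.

MspI sites (CCGG) start at positions 13, 54, 67, 139.
MspI cuts after the first base of each site, so after positions 13, 54, 67, 139.
Linear molecule, 4 cuts → 5 fragments:
  1–13 → 13 bp
  14–54 → 41 bp
  55–67 → 13 bp
  68–139 → 72 bp
  140–177 → 38 bp
Sorted largest to smallest: 72, 41, 38, 13, 13 bp.

72, 41, 38, 13, 13 bp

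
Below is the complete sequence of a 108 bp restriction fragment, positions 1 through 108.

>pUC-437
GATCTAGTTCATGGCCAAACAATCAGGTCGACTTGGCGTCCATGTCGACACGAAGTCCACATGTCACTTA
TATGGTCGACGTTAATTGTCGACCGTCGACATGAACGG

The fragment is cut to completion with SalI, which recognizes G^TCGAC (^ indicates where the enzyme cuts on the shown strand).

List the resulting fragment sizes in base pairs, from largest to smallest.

SalI sites (GTCGAC) start at positions 27, 44, 75, 88, 95.
SalI cuts after the first base of each site, so after positions 27, 44, 75, 88, 95.
Linear molecule, 5 cuts → 6 fragments:
  1–27 → 27 bp
  28–44 → 17 bp
  45–75 → 31 bp
  76–88 → 13 bp
  89–95 → 7 bp
  96–108 → 13 bp
Sorted largest to smallest: 31, 27, 17, 13, 13, 7 bp.

31, 27, 17, 13, 13, 7 bp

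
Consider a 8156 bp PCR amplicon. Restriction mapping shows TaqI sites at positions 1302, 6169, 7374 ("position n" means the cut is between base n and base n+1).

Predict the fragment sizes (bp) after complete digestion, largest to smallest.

Linear molecule, 3 cuts → 4 fragments:
  1302 − 0 = 1302 bp
  6169 − 1302 = 4867 bp
  7374 − 6169 = 1205 bp
  8156 − 7374 = 782 bp
Sorted largest to smallest: 4867, 1302, 1205, 782 bp.

4867, 1302, 1205, 782 bp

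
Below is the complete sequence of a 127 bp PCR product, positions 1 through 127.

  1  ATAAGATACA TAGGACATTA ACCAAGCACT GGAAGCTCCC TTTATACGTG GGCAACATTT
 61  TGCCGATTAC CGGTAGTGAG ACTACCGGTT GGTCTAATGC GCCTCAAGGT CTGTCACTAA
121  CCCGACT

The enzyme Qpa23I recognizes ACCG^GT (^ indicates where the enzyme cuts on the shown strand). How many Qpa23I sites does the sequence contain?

2

ACCGGT occurs starting at positions 69, 84.
Qpa23I cuts at 2 sites.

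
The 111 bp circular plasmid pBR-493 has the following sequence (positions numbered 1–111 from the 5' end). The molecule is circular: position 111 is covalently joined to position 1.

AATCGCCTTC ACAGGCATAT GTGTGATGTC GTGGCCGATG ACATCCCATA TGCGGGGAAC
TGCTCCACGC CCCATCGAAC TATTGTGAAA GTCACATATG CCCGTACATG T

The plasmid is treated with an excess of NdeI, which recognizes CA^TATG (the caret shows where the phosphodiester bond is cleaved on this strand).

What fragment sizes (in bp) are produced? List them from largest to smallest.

48, 32, 31 bp

NdeI sites (CATATG) start at positions 16, 47, 95.
NdeI cuts after base 2 of each site, so after positions 17, 48, 96.
Circular molecule, 3 cuts → 3 fragments:
  18–48 → 31 bp
  49–96 → 48 bp
  97–111 then 1–17 → 15 + 17 = 32 bp
Sorted largest to smallest: 48, 32, 31 bp.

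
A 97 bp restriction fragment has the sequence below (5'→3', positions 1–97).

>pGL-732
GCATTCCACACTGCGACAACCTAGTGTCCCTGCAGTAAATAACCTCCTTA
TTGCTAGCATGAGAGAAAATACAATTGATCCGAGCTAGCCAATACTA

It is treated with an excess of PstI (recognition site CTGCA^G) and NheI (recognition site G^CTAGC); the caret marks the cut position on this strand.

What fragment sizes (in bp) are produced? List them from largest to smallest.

The PstI site (CTGCAG) starts at position 30.
PstI cuts after base 5 of each site (before the last base), so after position 34.
NheI sites (GCTAGC) start at positions 53, 84.
NheI cuts after the first base of each site, so after positions 53, 84.
Combined cut positions: 34, 53, 84.
Linear molecule, 3 cuts → 4 fragments:
  1–34 → 34 bp
  35–53 → 19 bp
  54–84 → 31 bp
  85–97 → 13 bp
Sorted largest to smallest: 34, 31, 19, 13 bp.

34, 31, 19, 13 bp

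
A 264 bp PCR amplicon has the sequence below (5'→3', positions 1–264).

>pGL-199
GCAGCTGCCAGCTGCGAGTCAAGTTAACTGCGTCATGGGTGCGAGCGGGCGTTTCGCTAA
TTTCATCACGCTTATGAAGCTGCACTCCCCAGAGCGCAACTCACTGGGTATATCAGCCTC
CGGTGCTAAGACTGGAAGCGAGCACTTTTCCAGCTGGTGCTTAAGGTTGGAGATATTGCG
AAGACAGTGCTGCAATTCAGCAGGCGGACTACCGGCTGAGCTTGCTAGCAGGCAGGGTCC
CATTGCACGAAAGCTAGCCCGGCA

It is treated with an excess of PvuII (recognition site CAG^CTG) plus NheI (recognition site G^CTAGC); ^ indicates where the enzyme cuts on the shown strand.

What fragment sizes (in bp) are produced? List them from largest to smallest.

142, 71, 29, 11, 7, 4 bp

PvuII sites (CAGCTG) start at positions 2, 9, 151.
PvuII cuts after base 3 of each site, so after positions 4, 11, 153.
NheI sites (GCTAGC) start at positions 224, 253.
NheI cuts after the first base of each site, so after positions 224, 253.
Combined cut positions: 4, 11, 153, 224, 253.
Linear molecule, 5 cuts → 6 fragments:
  1–4 → 4 bp
  5–11 → 7 bp
  12–153 → 142 bp
  154–224 → 71 bp
  225–253 → 29 bp
  254–264 → 11 bp
Sorted largest to smallest: 142, 71, 29, 11, 7, 4 bp.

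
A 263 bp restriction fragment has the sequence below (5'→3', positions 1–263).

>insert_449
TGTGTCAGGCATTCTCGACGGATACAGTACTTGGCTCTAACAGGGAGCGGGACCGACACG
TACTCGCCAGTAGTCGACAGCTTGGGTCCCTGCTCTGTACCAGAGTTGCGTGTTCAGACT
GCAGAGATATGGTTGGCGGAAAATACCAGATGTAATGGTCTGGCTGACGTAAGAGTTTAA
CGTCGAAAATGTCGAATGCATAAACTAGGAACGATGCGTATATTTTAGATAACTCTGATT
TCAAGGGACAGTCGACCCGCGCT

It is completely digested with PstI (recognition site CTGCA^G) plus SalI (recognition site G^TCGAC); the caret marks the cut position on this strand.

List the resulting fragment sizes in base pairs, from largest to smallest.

128, 73, 50, 12 bp

The PstI site (CTGCAG) starts at position 119.
PstI cuts after base 5 of each site (before the last base), so after position 123.
SalI sites (GTCGAC) start at positions 73, 251.
SalI cuts after the first base of each site, so after positions 73, 251.
Combined cut positions: 73, 123, 251.
Linear molecule, 3 cuts → 4 fragments:
  1–73 → 73 bp
  74–123 → 50 bp
  124–251 → 128 bp
  252–263 → 12 bp
Sorted largest to smallest: 128, 73, 50, 12 bp.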